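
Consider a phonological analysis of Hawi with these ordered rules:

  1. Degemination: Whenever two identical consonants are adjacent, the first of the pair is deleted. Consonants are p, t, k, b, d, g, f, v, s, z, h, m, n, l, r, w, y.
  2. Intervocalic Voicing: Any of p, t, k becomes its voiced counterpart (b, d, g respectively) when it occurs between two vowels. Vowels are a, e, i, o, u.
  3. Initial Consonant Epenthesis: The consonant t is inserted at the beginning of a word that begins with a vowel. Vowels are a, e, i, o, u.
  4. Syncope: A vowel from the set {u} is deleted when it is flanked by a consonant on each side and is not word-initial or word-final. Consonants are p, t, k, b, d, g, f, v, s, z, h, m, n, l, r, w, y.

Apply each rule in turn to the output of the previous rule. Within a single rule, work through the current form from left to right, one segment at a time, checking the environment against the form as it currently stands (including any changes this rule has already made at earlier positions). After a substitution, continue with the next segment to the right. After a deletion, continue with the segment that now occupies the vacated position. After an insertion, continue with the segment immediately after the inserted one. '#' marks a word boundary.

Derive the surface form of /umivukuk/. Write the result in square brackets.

[tmivgk]

1 Degemination: no change — [umivukuk]
2 Intervocalic Voicing: [umivukuk] → [umivuguk]
3 Initial Consonant Epenthesis: [umivuguk] → [tumivuguk]
4 Syncope: [tumivuguk] → [tmivgk]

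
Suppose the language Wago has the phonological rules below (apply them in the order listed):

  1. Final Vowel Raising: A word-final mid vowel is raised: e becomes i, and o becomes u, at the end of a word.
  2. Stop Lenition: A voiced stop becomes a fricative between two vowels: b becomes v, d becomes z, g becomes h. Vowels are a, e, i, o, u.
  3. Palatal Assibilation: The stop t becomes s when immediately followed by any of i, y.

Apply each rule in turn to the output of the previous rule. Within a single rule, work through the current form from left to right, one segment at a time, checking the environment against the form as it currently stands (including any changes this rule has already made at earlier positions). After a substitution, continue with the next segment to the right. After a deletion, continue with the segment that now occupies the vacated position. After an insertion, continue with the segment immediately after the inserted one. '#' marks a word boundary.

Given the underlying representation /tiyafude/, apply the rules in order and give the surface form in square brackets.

[siyafuzi]

1 Final Vowel Raising: [tiyafude] → [tiyafudi]
2 Stop Lenition: [tiyafudi] → [tiyafuzi]
3 Palatal Assibilation: [tiyafuzi] → [siyafuzi]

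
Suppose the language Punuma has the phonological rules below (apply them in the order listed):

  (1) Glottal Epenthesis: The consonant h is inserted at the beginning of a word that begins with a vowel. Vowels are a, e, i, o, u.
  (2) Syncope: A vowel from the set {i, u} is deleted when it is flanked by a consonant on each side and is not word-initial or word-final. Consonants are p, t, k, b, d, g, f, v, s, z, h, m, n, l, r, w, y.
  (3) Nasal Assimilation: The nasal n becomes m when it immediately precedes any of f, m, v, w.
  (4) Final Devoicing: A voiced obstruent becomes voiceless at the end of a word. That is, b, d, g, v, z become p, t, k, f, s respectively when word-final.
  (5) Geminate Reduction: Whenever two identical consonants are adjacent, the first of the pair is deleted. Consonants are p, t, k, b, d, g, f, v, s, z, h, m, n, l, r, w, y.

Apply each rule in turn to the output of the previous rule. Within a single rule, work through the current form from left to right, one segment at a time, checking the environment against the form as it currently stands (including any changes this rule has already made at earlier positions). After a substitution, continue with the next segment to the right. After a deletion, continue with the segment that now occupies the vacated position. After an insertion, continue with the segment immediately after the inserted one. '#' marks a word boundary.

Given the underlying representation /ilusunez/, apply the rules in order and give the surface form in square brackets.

[hlsnes]

(1) Glottal Epenthesis: [ilusunez] → [hilusunez]
(2) Syncope: [hilusunez] → [hlsnez]
(3) Nasal Assimilation: no change — [hlsnez]
(4) Final Devoicing: [hlsnez] → [hlsnes]
(5) Geminate Reduction: no change — [hlsnes]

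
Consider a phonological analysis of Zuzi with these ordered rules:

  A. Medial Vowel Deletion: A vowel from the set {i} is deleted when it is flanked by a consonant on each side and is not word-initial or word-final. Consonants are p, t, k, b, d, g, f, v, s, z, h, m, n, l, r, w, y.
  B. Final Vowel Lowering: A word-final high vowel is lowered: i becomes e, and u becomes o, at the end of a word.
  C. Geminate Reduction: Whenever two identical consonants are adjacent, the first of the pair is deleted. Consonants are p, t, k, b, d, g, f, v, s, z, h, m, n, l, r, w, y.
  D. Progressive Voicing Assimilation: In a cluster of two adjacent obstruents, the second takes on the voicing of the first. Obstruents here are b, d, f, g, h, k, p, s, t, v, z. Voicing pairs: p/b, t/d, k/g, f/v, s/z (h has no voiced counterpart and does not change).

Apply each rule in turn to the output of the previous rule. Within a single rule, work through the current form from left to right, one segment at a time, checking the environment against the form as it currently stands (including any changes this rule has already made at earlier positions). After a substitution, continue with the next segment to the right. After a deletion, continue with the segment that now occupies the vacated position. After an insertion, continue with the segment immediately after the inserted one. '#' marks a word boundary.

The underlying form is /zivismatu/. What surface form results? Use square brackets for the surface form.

A Medial Vowel Deletion: [zivismatu] → [zvsmatu]
B Final Vowel Lowering: [zvsmatu] → [zvsmato]
C Geminate Reduction: no change — [zvsmato]
D Progressive Voicing Assimilation: [zvsmato] → [zvzmato]

[zvzmato]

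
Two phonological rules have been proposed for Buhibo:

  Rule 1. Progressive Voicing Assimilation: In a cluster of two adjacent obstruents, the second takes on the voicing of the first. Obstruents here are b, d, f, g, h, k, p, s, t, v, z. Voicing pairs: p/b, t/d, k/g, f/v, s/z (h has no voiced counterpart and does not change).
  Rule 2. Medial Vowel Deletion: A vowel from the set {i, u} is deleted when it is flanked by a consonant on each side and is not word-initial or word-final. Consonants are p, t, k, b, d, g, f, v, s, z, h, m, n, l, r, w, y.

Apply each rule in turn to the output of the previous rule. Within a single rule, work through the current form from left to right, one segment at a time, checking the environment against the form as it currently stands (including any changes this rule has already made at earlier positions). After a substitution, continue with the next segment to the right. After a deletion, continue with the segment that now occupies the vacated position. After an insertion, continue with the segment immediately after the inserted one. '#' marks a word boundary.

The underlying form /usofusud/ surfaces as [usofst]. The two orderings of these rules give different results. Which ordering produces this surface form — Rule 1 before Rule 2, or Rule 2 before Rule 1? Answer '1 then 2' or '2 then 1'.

2 then 1

Order 1 then 2:
  1 Progressive Voicing Assimilation: no change — [usofusud]
  2 Medial Vowel Deletion: [usofusud] → [usofsd]
  result: [usofsd]
Order 2 then 1:
  2 Medial Vowel Deletion: [usofusud] → [usofsd]
  1 Progressive Voicing Assimilation: [usofsd] → [usofst]
  result: [usofst]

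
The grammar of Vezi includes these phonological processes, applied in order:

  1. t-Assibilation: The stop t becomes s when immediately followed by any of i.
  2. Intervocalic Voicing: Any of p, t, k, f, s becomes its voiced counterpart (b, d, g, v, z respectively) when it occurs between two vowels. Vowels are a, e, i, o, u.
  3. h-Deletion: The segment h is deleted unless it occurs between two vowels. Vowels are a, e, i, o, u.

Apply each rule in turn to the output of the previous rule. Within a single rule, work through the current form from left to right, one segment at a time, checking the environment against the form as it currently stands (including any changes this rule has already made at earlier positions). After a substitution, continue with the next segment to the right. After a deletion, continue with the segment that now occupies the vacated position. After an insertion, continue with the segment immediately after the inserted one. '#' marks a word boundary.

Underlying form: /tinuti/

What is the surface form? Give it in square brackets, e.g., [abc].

[sinuzi]

1 t-Assibilation: [tinuti] → [sinusi]
2 Intervocalic Voicing: [sinusi] → [sinuzi]
3 h-Deletion: no change — [sinuzi]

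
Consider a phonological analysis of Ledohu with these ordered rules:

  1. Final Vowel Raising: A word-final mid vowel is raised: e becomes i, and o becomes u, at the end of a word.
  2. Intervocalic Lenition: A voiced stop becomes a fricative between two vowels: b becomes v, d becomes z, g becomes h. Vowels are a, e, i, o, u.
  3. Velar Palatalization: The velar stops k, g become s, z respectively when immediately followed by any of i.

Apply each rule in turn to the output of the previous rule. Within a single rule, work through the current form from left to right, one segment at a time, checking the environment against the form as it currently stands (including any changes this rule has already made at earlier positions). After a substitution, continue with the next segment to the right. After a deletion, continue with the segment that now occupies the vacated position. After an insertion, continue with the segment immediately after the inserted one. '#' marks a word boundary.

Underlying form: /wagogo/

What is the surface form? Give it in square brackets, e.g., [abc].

[wahohu]

1 Final Vowel Raising: [wagogo] → [wagogu]
2 Intervocalic Lenition: [wagogu] → [wahohu]
3 Velar Palatalization: no change — [wahohu]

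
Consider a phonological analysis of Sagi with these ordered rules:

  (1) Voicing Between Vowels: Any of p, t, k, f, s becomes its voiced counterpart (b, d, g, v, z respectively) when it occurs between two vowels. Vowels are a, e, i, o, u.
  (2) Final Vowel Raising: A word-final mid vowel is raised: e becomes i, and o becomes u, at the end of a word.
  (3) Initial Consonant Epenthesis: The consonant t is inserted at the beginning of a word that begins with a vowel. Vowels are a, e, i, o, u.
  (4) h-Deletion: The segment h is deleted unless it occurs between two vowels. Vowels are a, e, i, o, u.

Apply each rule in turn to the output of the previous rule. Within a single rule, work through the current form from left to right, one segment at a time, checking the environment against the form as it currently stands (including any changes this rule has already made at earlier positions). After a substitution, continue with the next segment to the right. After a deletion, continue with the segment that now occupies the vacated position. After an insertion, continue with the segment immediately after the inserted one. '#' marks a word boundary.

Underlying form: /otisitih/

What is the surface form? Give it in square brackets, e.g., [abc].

(1) Voicing Between Vowels: [otisitih] → [odizidih]
(2) Final Vowel Raising: no change — [odizidih]
(3) Initial Consonant Epenthesis: [odizidih] → [todizidih]
(4) h-Deletion: [todizidih] → [todizidi]

[todizidi]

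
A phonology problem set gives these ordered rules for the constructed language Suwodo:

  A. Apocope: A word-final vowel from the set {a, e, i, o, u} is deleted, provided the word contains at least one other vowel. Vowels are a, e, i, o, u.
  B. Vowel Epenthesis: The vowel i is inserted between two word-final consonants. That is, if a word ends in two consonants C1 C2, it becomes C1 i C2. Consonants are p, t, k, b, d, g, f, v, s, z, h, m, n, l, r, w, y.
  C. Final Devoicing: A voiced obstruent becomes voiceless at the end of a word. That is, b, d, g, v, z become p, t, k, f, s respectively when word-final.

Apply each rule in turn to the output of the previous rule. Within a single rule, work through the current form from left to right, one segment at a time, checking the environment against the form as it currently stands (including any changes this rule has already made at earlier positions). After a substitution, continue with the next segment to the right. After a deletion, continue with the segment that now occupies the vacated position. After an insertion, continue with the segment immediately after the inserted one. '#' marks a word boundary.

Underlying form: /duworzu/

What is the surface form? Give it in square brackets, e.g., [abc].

A Apocope: [duworzu] → [duworz]
B Vowel Epenthesis: [duworz] → [duworiz]
C Final Devoicing: [duworiz] → [duworis]

[duworis]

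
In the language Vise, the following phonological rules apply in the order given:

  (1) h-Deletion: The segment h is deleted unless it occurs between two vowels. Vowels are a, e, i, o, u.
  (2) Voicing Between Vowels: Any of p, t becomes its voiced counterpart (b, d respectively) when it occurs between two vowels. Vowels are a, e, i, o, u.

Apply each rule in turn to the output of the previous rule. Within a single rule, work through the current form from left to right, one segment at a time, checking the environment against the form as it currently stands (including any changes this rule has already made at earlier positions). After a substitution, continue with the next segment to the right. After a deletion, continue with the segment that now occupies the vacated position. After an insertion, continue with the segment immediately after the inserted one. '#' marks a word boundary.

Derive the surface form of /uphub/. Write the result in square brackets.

[ubub]

(1) h-Deletion: [uphub] → [upub]
(2) Voicing Between Vowels: [upub] → [ubub]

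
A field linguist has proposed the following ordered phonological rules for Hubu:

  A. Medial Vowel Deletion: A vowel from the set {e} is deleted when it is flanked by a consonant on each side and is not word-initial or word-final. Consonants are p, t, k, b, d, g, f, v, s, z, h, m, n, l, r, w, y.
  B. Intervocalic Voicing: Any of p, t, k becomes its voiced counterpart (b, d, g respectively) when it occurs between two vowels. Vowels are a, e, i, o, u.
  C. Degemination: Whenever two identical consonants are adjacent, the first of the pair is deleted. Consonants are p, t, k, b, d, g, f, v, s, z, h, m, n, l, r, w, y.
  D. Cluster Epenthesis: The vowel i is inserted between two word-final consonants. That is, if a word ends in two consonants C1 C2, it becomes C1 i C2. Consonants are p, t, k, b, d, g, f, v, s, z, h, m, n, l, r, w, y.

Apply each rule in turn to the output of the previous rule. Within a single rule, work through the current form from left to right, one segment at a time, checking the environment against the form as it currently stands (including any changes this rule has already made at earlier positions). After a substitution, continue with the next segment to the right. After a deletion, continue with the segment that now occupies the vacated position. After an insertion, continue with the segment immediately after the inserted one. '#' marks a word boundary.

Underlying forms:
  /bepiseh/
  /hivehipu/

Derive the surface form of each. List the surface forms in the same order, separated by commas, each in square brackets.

[bpisih], [hivhibu]

/bepiseh/:
  A Medial Vowel Deletion: [bepiseh] → [bpish]
  B Intervocalic Voicing: no change — [bpish]
  C Degemination: no change — [bpish]
  D Cluster Epenthesis: [bpish] → [bpisih]
/hivehipu/:
  A Medial Vowel Deletion: [hivehipu] → [hivhipu]
  B Intervocalic Voicing: [hivhipu] → [hivhibu]
  C Degemination: no change — [hivhibu]
  D Cluster Epenthesis: no change — [hivhibu]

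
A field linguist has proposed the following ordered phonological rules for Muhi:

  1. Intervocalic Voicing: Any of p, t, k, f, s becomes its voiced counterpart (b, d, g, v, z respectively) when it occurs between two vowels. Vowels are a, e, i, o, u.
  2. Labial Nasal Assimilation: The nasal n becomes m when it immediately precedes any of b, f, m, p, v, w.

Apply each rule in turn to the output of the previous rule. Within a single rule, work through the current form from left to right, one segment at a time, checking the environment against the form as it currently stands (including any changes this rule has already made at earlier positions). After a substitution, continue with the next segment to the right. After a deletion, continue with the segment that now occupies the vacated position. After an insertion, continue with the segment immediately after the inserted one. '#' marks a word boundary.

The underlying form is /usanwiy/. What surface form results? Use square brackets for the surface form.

1 Intervocalic Voicing: [usanwiy] → [uzanwiy]
2 Labial Nasal Assimilation: [uzanwiy] → [uzamwiy]

[uzamwiy]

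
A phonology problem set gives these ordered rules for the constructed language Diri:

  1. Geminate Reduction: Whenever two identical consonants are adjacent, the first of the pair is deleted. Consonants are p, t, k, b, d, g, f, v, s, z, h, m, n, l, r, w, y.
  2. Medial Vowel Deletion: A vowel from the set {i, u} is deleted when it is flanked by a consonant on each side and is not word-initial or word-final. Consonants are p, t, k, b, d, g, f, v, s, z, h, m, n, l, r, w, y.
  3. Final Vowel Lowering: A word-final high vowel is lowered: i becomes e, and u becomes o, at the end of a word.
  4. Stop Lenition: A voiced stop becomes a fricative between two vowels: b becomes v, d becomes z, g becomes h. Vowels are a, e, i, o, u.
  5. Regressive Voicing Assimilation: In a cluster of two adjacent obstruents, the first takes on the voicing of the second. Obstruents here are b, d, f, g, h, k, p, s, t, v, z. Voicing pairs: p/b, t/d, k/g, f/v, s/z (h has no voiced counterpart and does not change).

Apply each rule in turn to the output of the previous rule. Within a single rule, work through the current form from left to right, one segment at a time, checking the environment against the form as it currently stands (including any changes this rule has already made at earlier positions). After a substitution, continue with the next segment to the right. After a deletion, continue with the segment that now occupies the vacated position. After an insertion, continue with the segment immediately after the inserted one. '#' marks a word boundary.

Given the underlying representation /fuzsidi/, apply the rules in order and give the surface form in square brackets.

[vszde]

1 Geminate Reduction: no change — [fuzsidi]
2 Medial Vowel Deletion: [fuzsidi] → [fzsdi]
3 Final Vowel Lowering: [fzsdi] → [fzsde]
4 Stop Lenition: no change — [fzsde]
5 Regressive Voicing Assimilation: [fzsde] → [vszde]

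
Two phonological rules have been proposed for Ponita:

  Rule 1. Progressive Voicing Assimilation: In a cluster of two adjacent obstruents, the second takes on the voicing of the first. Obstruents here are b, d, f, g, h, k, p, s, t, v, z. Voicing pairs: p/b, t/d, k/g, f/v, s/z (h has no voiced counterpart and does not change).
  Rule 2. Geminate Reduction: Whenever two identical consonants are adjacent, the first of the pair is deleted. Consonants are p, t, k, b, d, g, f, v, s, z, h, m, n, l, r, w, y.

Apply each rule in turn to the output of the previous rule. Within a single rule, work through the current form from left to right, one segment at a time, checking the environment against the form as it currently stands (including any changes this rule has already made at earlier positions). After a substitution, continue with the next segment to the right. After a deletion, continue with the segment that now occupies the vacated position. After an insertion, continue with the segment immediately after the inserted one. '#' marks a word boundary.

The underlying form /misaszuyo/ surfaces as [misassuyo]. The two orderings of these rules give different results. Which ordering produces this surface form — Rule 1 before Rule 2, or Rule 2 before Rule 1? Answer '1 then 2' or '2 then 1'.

2 then 1

Order 1 then 2:
  1 Progressive Voicing Assimilation: [misaszuyo] → [misassuyo]
  2 Geminate Reduction: [misassuyo] → [misasuyo]
  result: [misasuyo]
Order 2 then 1:
  2 Geminate Reduction: no change — [misaszuyo]
  1 Progressive Voicing Assimilation: [misaszuyo] → [misassuyo]
  result: [misassuyo]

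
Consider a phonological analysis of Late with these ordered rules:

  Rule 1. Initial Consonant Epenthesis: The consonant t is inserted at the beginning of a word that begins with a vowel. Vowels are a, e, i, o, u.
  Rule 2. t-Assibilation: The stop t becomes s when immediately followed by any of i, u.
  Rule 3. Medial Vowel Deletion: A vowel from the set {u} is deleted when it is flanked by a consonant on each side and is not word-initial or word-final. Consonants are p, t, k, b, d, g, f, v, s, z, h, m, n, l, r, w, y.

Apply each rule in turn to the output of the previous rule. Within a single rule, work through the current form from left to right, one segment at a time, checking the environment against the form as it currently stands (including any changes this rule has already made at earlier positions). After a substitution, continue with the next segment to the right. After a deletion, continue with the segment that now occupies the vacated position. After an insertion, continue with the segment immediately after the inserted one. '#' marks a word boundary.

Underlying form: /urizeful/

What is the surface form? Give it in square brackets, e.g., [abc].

Rule 1 Initial Consonant Epenthesis: [urizeful] → [turizeful]
Rule 2 t-Assibilation: [turizeful] → [surizeful]
Rule 3 Medial Vowel Deletion: [surizeful] → [srizefl]

[srizefl]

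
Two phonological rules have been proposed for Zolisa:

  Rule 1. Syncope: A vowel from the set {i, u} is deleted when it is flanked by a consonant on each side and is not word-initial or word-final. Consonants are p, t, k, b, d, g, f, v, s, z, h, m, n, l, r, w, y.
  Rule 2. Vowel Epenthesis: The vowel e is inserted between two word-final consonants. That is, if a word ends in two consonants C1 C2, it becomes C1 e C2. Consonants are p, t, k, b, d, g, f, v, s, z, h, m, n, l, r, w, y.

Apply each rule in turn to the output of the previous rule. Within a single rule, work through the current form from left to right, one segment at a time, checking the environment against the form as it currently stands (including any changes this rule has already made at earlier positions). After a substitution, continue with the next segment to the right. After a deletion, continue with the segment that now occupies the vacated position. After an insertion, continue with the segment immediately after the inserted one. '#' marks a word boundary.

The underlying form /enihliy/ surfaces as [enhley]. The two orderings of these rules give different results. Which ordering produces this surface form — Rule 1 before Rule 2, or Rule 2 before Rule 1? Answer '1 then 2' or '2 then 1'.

Order 1 then 2:
  1 Syncope: [enihliy] → [enhly]
  2 Vowel Epenthesis: [enhly] → [enhley]
  result: [enhley]
Order 2 then 1:
  2 Vowel Epenthesis: no change — [enihliy]
  1 Syncope: [enihliy] → [enhly]
  result: [enhly]

1 then 2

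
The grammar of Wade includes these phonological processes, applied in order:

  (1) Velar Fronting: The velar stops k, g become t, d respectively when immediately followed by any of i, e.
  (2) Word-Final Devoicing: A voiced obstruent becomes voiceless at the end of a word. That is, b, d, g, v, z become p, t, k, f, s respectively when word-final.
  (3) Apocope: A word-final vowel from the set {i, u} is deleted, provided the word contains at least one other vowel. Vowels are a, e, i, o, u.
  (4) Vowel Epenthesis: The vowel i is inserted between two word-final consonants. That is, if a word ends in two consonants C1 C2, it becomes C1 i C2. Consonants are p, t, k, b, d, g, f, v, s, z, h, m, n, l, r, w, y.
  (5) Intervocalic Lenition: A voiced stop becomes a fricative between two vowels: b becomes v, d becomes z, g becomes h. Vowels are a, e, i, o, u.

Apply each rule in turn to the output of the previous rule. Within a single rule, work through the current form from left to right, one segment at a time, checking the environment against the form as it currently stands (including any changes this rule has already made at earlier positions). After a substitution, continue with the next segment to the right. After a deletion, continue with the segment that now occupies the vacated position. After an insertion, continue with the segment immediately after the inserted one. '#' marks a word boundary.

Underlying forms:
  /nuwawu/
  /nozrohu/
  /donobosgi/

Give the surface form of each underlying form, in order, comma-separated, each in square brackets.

[nuwaw], [nozroh], [donovosid]

/nuwawu/:
  (1) Velar Fronting: no change — [nuwawu]
  (2) Word-Final Devoicing: no change — [nuwawu]
  (3) Apocope: [nuwawu] → [nuwaw]
  (4) Vowel Epenthesis: no change — [nuwaw]
  (5) Intervocalic Lenition: no change — [nuwaw]
/nozrohu/:
  (1) Velar Fronting: no change — [nozrohu]
  (2) Word-Final Devoicing: no change — [nozrohu]
  (3) Apocope: [nozrohu] → [nozroh]
  (4) Vowel Epenthesis: no change — [nozroh]
  (5) Intervocalic Lenition: no change — [nozroh]
/donobosgi/:
  (1) Velar Fronting: [donobosgi] → [donobosdi]
  (2) Word-Final Devoicing: no change — [donobosdi]
  (3) Apocope: [donobosdi] → [donobosd]
  (4) Vowel Epenthesis: [donobosd] → [donobosid]
  (5) Intervocalic Lenition: [donobosid] → [donovosid]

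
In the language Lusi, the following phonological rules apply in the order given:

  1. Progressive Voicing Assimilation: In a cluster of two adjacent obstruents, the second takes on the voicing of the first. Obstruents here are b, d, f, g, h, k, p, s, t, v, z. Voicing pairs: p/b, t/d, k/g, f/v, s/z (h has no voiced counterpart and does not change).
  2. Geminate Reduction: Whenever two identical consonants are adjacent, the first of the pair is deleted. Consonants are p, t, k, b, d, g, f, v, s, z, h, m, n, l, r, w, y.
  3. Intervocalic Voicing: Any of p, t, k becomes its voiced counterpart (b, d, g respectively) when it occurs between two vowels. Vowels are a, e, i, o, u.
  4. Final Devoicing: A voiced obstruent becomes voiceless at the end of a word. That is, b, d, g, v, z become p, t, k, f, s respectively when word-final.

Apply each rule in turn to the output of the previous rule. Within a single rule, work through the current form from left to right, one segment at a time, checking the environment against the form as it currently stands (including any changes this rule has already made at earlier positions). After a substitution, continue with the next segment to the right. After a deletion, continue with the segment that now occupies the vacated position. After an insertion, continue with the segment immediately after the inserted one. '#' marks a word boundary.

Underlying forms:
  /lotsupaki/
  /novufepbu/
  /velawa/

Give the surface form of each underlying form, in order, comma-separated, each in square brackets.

[lotsubagi], [novufebu], [velawa]

/lotsupaki/:
  1 Progressive Voicing Assimilation: no change — [lotsupaki]
  2 Geminate Reduction: no change — [lotsupaki]
  3 Intervocalic Voicing: [lotsupaki] → [lotsubagi]
  4 Final Devoicing: no change — [lotsubagi]
/novufepbu/:
  1 Progressive Voicing Assimilation: [novufepbu] → [novufeppu]
  2 Geminate Reduction: [novufeppu] → [novufepu]
  3 Intervocalic Voicing: [novufepu] → [novufebu]
  4 Final Devoicing: no change — [novufebu]
/velawa/:
  1 Progressive Voicing Assimilation: no change — [velawa]
  2 Geminate Reduction: no change — [velawa]
  3 Intervocalic Voicing: no change — [velawa]
  4 Final Devoicing: no change — [velawa]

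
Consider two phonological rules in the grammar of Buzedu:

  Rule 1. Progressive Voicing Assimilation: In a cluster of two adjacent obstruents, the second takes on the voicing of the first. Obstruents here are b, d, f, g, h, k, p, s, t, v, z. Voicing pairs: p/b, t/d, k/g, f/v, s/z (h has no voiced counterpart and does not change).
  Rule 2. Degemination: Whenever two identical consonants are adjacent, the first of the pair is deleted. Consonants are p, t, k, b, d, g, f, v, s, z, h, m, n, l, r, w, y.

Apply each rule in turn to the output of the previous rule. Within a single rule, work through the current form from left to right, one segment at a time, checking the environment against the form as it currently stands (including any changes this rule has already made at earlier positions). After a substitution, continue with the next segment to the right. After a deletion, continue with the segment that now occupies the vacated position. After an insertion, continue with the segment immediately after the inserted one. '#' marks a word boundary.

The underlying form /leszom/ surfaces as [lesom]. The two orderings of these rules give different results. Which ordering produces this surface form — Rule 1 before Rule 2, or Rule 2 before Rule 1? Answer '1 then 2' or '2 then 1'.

1 then 2

Order 1 then 2:
  1 Progressive Voicing Assimilation: [leszom] → [lessom]
  2 Degemination: [lessom] → [lesom]
  result: [lesom]
Order 2 then 1:
  2 Degemination: no change — [leszom]
  1 Progressive Voicing Assimilation: [leszom] → [lessom]
  result: [lessom]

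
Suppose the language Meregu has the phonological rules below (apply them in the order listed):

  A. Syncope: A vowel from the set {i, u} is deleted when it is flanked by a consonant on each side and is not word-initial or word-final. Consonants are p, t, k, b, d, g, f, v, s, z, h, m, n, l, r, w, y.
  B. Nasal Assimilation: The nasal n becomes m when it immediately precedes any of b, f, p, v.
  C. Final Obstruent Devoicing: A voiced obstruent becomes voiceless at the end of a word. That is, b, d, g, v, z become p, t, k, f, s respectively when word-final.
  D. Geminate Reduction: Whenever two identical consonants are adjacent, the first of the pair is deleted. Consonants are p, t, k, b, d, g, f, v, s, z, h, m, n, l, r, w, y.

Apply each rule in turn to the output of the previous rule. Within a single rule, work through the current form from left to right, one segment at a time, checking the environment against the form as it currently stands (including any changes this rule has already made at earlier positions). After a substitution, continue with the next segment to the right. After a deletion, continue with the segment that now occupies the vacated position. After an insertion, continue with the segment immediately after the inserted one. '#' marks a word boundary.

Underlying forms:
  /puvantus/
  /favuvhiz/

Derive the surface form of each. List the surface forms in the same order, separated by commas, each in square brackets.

[pvants], [favhs]

/puvantus/:
  A Syncope: [puvantus] → [pvants]
  B Nasal Assimilation: no change — [pvants]
  C Final Obstruent Devoicing: no change — [pvants]
  D Geminate Reduction: no change — [pvants]
/favuvhiz/:
  A Syncope: [favuvhiz] → [favvhz]
  B Nasal Assimilation: no change — [favvhz]
  C Final Obstruent Devoicing: [favvhz] → [favvhs]
  D Geminate Reduction: [favvhs] → [favhs]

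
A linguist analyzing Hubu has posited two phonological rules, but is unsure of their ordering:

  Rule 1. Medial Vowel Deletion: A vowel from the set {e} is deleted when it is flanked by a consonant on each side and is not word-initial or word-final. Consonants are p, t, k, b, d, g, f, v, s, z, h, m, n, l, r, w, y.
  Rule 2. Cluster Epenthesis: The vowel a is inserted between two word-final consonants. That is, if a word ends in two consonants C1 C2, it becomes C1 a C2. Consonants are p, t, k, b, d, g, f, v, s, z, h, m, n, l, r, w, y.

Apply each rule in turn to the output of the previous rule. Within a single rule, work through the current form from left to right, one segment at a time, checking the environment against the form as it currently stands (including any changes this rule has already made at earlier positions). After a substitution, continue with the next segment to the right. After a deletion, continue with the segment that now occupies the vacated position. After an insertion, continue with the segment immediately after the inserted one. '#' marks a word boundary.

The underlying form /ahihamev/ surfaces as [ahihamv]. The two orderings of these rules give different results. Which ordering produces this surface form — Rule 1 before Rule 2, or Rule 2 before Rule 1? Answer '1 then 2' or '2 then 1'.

Order 1 then 2:
  1 Medial Vowel Deletion: [ahihamev] → [ahihamv]
  2 Cluster Epenthesis: [ahihamv] → [ahihamav]
  result: [ahihamav]
Order 2 then 1:
  2 Cluster Epenthesis: no change — [ahihamev]
  1 Medial Vowel Deletion: [ahihamev] → [ahihamv]
  result: [ahihamv]

2 then 1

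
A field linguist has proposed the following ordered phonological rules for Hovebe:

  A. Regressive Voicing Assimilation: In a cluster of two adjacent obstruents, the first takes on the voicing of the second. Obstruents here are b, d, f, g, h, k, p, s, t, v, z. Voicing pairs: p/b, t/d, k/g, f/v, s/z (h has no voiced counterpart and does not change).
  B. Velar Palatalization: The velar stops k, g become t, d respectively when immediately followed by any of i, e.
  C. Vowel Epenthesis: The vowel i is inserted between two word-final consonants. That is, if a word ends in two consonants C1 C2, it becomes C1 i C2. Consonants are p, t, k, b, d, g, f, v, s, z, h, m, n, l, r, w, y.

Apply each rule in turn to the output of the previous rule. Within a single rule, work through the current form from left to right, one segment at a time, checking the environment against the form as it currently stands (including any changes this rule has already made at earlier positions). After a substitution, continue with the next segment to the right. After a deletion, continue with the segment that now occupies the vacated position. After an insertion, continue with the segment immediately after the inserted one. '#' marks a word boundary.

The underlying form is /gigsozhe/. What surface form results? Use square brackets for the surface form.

[diksoshe]

A Regressive Voicing Assimilation: [gigsozhe] → [giksoshe]
B Velar Palatalization: [giksoshe] → [diksoshe]
C Vowel Epenthesis: no change — [diksoshe]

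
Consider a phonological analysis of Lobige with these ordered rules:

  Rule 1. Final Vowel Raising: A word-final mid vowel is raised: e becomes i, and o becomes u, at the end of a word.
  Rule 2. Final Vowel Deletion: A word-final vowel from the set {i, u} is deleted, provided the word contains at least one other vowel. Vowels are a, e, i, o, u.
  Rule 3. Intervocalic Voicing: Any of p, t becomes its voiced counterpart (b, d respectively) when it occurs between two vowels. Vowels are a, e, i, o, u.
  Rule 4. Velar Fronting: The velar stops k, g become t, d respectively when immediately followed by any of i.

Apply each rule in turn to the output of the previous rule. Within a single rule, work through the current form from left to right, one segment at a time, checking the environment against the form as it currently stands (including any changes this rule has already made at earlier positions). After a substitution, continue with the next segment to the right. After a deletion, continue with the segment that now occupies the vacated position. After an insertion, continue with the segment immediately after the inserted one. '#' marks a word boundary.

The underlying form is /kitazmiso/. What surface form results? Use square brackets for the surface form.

Rule 1 Final Vowel Raising: [kitazmiso] → [kitazmisu]
Rule 2 Final Vowel Deletion: [kitazmisu] → [kitazmis]
Rule 3 Intervocalic Voicing: [kitazmis] → [kidazmis]
Rule 4 Velar Fronting: [kidazmis] → [tidazmis]

[tidazmis]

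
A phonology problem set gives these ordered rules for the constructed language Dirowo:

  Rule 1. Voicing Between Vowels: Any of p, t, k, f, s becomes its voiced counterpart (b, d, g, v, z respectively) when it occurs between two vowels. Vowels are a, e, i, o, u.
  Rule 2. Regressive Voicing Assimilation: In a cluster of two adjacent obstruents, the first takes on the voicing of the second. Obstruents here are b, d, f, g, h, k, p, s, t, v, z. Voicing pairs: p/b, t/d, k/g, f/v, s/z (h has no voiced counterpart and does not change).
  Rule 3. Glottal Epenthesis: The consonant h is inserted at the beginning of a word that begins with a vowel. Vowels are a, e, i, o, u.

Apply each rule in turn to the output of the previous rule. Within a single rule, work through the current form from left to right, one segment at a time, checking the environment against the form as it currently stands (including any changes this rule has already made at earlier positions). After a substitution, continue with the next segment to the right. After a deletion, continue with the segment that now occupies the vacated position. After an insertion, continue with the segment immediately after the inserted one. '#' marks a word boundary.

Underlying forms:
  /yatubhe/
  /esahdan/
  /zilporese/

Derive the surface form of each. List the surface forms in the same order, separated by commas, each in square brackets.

/yatubhe/:
  Rule 1 Voicing Between Vowels: [yatubhe] → [yadubhe]
  Rule 2 Regressive Voicing Assimilation: [yadubhe] → [yaduphe]
  Rule 3 Glottal Epenthesis: no change — [yaduphe]
/esahdan/:
  Rule 1 Voicing Between Vowels: [esahdan] → [ezahdan]
  Rule 2 Regressive Voicing Assimilation: no change — [ezahdan]
  Rule 3 Glottal Epenthesis: [ezahdan] → [hezahdan]
/zilporese/:
  Rule 1 Voicing Between Vowels: [zilporese] → [zilporeze]
  Rule 2 Regressive Voicing Assimilation: no change — [zilporeze]
  Rule 3 Glottal Epenthesis: no change — [zilporeze]

[yaduphe], [hezahdan], [zilporeze]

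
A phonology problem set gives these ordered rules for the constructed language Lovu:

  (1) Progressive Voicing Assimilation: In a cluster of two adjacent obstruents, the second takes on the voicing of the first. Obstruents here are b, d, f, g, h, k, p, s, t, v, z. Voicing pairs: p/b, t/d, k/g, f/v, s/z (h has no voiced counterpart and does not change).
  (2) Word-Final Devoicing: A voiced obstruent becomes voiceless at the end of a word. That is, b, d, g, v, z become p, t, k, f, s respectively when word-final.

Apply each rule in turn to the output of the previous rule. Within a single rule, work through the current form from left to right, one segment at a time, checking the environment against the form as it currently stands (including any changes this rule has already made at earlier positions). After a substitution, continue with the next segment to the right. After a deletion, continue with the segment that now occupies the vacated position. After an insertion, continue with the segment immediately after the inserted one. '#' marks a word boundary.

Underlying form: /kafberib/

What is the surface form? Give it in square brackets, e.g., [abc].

[kafperip]

(1) Progressive Voicing Assimilation: [kafberib] → [kafperib]
(2) Word-Final Devoicing: [kafperib] → [kafperip]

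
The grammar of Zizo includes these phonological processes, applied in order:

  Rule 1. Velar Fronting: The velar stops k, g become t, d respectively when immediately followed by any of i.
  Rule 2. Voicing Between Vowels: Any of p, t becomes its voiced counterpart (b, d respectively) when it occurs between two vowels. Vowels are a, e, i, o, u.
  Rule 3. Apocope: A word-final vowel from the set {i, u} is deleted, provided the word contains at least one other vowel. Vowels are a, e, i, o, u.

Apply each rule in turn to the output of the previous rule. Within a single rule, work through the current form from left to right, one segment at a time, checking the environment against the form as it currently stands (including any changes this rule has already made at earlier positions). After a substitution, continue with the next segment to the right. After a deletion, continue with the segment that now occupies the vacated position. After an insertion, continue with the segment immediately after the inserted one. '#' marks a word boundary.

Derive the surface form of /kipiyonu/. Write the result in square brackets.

[tibiyon]

Rule 1 Velar Fronting: [kipiyonu] → [tipiyonu]
Rule 2 Voicing Between Vowels: [tipiyonu] → [tibiyonu]
Rule 3 Apocope: [tibiyonu] → [tibiyon]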